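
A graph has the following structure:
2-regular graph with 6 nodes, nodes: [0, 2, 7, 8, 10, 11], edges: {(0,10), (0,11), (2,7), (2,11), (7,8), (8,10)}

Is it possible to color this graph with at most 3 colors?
Yes, G is 3-colorable

A valid 3-coloring: color 1: [0, 2, 8]; color 2: [7, 10, 11].
(χ(G) = 2 ≤ 3.)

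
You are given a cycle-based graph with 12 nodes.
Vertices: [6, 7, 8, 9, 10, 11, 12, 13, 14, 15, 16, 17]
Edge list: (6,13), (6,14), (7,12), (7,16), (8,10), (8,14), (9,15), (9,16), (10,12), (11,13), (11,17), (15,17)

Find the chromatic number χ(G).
Clique number ω(G) = 2 (lower bound: χ ≥ ω).
The graph is bipartite (no odd cycle), so 2 colors suffice: χ(G) = 2.
A valid 2-coloring: color 1: [6, 8, 11, 12, 15, 16]; color 2: [7, 9, 10, 13, 14, 17].

χ(G) = 2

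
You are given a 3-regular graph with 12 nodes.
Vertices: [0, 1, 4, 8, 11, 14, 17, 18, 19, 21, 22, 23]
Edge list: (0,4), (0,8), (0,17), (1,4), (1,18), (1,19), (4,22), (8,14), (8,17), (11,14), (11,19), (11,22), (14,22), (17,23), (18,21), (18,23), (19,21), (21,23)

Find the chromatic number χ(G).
Clique number ω(G) = 3 (lower bound: χ ≥ ω).
The clique on [0, 8, 17] has size 3, forcing χ ≥ 3, and the coloring below uses 3 colors, so χ(G) = 3.
A valid 3-coloring: color 1: [4, 14, 17, 18, 19]; color 2: [0, 1, 22, 23]; color 3: [8, 11, 21].

χ(G) = 3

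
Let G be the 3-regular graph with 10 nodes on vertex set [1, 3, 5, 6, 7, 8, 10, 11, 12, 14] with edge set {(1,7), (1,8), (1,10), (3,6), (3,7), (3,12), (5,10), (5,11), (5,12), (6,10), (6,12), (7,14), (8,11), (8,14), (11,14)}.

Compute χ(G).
Clique number ω(G) = 3 (lower bound: χ ≥ ω).
The clique on [3, 6, 12] has size 3, forcing χ ≥ 3, and the coloring below uses 3 colors, so χ(G) = 3.
A valid 3-coloring: color 1: [1, 3, 5, 14]; color 2: [6, 7, 11]; color 3: [8, 10, 12].

χ(G) = 3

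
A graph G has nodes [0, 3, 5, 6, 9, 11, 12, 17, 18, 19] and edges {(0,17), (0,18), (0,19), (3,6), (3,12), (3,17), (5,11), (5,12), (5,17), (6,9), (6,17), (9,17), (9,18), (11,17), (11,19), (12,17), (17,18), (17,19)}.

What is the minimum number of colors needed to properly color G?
Clique number ω(G) = 3 (lower bound: χ ≥ ω).
Odd cycle [5, 12, 3, 6, 9, 18, 0, 19, 11] needs 3 colors (χ ≥ 3).
Vertex 17 is adjacent to every vertex of [0, 3, 5, 6, 9, 11, 12, 18, 19], which already need 3 colors among themselves, so 17 needs a new color (χ ≥ 4).
The coloring below uses 4 colors, so χ(G) = 4.
A valid 4-coloring: color 1: [17]; color 2: [3, 5, 9, 19]; color 3: [6, 11, 12, 18]; color 4: [0].

χ(G) = 4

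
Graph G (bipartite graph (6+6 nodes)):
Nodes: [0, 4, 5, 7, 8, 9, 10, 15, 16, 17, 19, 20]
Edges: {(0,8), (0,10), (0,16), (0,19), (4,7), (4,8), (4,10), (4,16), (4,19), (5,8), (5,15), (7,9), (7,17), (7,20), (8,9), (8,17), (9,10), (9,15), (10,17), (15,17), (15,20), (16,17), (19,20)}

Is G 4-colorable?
Yes, G is 4-colorable

A valid 4-coloring: color 1: [7, 8, 10, 15, 16, 19]; color 2: [0, 4, 5, 9, 17, 20].
(χ(G) = 2 ≤ 4.)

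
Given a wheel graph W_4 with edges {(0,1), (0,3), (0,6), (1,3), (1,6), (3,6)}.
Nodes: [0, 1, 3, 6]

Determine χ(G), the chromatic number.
χ(G) = 4

Clique number ω(G) = 4 (lower bound: χ ≥ ω).
The clique on [0, 1, 3, 6] has size 4, forcing χ ≥ 4, and the coloring below uses 4 colors, so χ(G) = 4.
A valid 4-coloring: color 1: [0]; color 2: [1]; color 3: [3]; color 4: [6].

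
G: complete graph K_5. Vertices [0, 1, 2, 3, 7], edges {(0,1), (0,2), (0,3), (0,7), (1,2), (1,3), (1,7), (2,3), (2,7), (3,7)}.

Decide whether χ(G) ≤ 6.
Yes, G is 6-colorable

A valid 6-coloring: color 1: [7]; color 2: [3]; color 3: [1]; color 4: [2]; color 5: [0].
(χ(G) = 5 ≤ 6.)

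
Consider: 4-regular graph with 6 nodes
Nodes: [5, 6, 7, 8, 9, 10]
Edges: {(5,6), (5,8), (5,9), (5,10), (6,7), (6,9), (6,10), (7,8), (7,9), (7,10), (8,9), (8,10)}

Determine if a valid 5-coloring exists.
Yes, G is 5-colorable

A valid 5-coloring: color 1: [6, 8]; color 2: [5, 7]; color 3: [9, 10].
(χ(G) = 3 ≤ 5.)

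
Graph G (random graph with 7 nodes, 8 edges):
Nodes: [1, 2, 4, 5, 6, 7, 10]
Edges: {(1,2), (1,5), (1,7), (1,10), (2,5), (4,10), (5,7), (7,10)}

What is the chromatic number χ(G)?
χ(G) = 3

Clique number ω(G) = 3 (lower bound: χ ≥ ω).
The clique on [1, 7, 10] has size 3, forcing χ ≥ 3, and the coloring below uses 3 colors, so χ(G) = 3.
A valid 3-coloring: color 1: [1, 4, 6]; color 2: [2, 7]; color 3: [5, 10].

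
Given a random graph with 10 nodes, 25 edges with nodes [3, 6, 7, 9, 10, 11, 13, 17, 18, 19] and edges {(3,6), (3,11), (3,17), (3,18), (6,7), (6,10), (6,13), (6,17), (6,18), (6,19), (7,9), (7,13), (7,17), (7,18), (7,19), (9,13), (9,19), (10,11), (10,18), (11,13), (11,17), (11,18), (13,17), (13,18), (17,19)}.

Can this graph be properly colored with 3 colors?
No, G is not 3-colorable

The clique on vertices [6, 7, 17, 19] has size 4 > 3, so it alone needs 4 colors.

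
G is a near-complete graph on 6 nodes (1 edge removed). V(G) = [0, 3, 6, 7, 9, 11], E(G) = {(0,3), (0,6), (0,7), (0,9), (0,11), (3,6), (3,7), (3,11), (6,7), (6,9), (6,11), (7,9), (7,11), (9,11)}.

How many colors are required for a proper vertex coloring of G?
Clique number ω(G) = 5 (lower bound: χ ≥ ω).
The clique on [0, 6, 7, 9, 11] has size 5, forcing χ ≥ 5, and the coloring below uses 5 colors, so χ(G) = 5.
A valid 5-coloring: color 1: [6]; color 2: [11]; color 3: [7]; color 4: [0]; color 5: [3, 9].

χ(G) = 5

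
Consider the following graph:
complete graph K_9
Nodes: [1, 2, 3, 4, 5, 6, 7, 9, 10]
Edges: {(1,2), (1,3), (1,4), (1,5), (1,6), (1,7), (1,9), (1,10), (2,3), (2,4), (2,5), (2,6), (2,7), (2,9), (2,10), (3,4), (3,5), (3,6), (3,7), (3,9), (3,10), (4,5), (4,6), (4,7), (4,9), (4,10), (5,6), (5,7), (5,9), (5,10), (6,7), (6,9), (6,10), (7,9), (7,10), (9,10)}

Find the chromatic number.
Clique number ω(G) = 9 (lower bound: χ ≥ ω).
The clique on [1, 2, 3, 4, 5, 6, 7, 9, 10] has size 9, forcing χ ≥ 9, and the coloring below uses 9 colors, so χ(G) = 9.
A valid 9-coloring: color 1: [2]; color 2: [4]; color 3: [7]; color 4: [1]; color 5: [5]; color 6: [3]; color 7: [6]; color 8: [9]; color 9: [10].

χ(G) = 9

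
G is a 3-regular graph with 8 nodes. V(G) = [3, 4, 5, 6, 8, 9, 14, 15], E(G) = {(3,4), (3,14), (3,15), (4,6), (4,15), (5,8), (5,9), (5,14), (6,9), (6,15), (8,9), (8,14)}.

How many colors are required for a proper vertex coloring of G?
Clique number ω(G) = 3 (lower bound: χ ≥ ω).
The clique on [3, 4, 15] has size 3, forcing χ ≥ 3, and the coloring below uses 3 colors, so χ(G) = 3.
A valid 3-coloring: color 1: [3, 6, 8]; color 2: [4, 9, 14]; color 3: [5, 15].

χ(G) = 3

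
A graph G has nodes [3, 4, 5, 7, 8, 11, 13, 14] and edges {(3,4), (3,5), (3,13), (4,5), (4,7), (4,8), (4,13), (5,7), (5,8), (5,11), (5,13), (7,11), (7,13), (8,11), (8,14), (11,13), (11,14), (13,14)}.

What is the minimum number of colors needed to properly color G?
χ(G) = 4

Clique number ω(G) = 4 (lower bound: χ ≥ ω).
The clique on [5, 7, 11, 13] has size 4, forcing χ ≥ 4, and the coloring below uses 4 colors, so χ(G) = 4.
A valid 4-coloring: color 1: [8, 13]; color 2: [5, 14]; color 3: [4, 11]; color 4: [3, 7].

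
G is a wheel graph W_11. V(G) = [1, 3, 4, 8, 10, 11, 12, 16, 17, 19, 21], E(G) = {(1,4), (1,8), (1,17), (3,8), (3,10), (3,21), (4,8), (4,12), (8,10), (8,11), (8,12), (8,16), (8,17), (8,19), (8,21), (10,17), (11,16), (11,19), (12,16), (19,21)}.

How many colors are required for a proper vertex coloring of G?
χ(G) = 3

Clique number ω(G) = 3 (lower bound: χ ≥ ω).
The clique on [1, 8, 17] has size 3, forcing χ ≥ 3, and the coloring below uses 3 colors, so χ(G) = 3.
A valid 3-coloring: color 1: [8]; color 2: [3, 4, 16, 17, 19]; color 3: [1, 10, 11, 12, 21].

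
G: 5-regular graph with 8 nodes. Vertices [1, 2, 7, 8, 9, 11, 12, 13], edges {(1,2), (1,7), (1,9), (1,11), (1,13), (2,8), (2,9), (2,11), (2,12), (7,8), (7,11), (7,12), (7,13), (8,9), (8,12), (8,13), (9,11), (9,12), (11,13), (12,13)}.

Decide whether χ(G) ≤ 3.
No, G is not 3-colorable

The clique on vertices [2, 8, 9, 12] has size 4 > 3, so it alone needs 4 colors.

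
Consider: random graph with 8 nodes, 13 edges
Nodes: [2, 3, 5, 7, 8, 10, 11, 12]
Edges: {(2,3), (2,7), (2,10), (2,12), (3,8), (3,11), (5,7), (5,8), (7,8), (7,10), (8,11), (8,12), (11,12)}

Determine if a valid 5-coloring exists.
Yes, G is 5-colorable

A valid 5-coloring: color 1: [2, 8]; color 2: [7, 11]; color 3: [3, 5, 10, 12].
(χ(G) = 3 ≤ 5.)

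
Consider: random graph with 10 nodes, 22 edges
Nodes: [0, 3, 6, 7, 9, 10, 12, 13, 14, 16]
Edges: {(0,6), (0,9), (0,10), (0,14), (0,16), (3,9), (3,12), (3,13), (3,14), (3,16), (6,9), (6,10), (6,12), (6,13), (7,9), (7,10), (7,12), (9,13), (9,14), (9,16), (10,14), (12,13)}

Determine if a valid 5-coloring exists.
Yes, G is 5-colorable

A valid 5-coloring: color 1: [9, 10, 12]; color 2: [3, 6, 7]; color 3: [0, 13]; color 4: [14, 16].
(χ(G) = 4 ≤ 5.)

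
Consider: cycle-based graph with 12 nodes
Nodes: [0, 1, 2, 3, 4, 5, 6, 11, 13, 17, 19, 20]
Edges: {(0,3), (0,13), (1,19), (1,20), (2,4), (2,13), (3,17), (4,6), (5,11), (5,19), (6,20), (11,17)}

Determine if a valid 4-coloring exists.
Yes, G is 4-colorable

A valid 4-coloring: color 1: [3, 4, 11, 13, 19, 20]; color 2: [0, 1, 2, 5, 6, 17].
(χ(G) = 2 ≤ 4.)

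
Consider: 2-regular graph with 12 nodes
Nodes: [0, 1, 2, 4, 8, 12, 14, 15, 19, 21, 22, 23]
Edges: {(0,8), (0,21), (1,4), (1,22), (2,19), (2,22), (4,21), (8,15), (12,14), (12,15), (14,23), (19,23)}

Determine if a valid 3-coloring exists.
Yes, G is 3-colorable

A valid 3-coloring: color 1: [1, 2, 8, 12, 21, 23]; color 2: [0, 4, 14, 15, 19, 22].
(χ(G) = 2 ≤ 3.)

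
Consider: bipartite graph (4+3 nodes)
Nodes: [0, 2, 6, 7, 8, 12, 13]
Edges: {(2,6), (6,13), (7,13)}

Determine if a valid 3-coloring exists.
A valid 3-coloring: color 1: [0, 6, 7, 8, 12]; color 2: [2, 13].
(χ(G) = 2 ≤ 3.)

Yes, G is 3-colorable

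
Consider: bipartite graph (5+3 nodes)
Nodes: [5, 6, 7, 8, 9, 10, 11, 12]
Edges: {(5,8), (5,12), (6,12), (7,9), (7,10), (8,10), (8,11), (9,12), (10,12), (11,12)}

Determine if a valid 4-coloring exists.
A valid 4-coloring: color 1: [7, 8, 12]; color 2: [5, 6, 9, 10, 11].
(χ(G) = 2 ≤ 4.)

Yes, G is 4-colorable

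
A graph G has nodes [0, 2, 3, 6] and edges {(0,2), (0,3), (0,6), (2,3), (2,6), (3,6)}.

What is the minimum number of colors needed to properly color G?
χ(G) = 4

Clique number ω(G) = 4 (lower bound: χ ≥ ω).
The clique on [0, 2, 3, 6] has size 4, forcing χ ≥ 4, and the coloring below uses 4 colors, so χ(G) = 4.
A valid 4-coloring: color 1: [0]; color 2: [2]; color 3: [6]; color 4: [3].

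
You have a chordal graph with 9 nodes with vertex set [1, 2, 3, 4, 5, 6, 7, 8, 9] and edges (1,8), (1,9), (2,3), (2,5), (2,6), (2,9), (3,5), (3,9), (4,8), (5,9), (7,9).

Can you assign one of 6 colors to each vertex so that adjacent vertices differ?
Yes, G is 6-colorable

A valid 6-coloring: color 1: [6, 8, 9]; color 2: [1, 2, 4, 7]; color 3: [3]; color 4: [5].
(χ(G) = 4 ≤ 6.)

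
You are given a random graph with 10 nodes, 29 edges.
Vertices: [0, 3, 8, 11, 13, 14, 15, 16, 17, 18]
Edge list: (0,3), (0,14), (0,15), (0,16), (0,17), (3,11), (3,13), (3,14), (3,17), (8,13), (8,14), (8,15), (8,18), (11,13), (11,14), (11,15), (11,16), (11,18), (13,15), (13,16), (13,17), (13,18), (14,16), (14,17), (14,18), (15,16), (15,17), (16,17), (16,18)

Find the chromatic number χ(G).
Clique number ω(G) = 4 (lower bound: χ ≥ ω).
Suppose a proper 4-coloring c exists. The clique [0, 3, 14, 17] takes 4 distinct colors; by symmetry let c(0) = 1, c(3) = 2, c(14) = 3, c(17) = 4.
- Vertex 16: neighbors [0, 14, 17] already have colors [1, 3, 4] ⇒ c(16) = 2.
- Vertex 15: neighbors [0, 16, 17] already have colors [1, 2, 4] ⇒ c(15) = 3.
- Vertex 13: neighbors [3, 15, 17] already have colors [2, 3, 4] ⇒ c(13) = 1.
- Vertex 18: neighbors [13, 16, 14] already have colors [1, 2, 3] ⇒ c(18) = 4.
- Vertex 11: neighbors [13, 3, 14, 18] already have colors [1, 2, 3, 4] — all 4 colors blocked. Contradiction.
The forced assignments end in a contradiction, so G has no proper 4-coloring (χ ≥ 5).
The coloring below uses 5 colors, so χ(G) = 5.
A valid 5-coloring: color 1: [3, 8, 16]; color 2: [13, 14]; color 3: [0, 11]; color 4: [15, 18]; color 5: [17].

χ(G) = 5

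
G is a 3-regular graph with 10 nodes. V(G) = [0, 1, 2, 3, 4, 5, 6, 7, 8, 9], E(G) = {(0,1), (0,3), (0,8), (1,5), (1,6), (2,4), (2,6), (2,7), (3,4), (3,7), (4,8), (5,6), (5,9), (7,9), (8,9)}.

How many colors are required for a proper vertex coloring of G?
Clique number ω(G) = 3 (lower bound: χ ≥ ω).
The clique on [1, 5, 6] has size 3, forcing χ ≥ 3, and the coloring below uses 3 colors, so χ(G) = 3.
A valid 3-coloring: color 1: [0, 4, 5, 7]; color 2: [1, 2, 3, 8]; color 3: [6, 9].

χ(G) = 3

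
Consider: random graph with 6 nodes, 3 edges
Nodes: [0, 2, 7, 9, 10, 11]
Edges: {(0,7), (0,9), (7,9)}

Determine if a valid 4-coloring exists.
Yes, G is 4-colorable

A valid 4-coloring: color 1: [2, 7, 10, 11]; color 2: [9]; color 3: [0].
(χ(G) = 3 ≤ 4.)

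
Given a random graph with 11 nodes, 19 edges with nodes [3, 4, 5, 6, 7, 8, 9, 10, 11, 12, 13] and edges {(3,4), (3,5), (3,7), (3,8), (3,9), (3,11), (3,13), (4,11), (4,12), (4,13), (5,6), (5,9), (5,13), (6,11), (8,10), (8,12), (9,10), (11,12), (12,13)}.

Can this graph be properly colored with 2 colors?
The clique on vertices [3, 4, 11] has size 3 > 2, so it alone needs 3 colors.

No, G is not 2-colorable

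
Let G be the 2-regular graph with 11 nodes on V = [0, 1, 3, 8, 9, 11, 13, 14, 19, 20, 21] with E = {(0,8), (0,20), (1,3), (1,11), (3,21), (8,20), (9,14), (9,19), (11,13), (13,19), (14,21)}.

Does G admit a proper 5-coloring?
A valid 5-coloring: color 1: [0, 3, 11, 14, 19]; color 2: [1, 9, 13, 20, 21]; color 3: [8].
(χ(G) = 3 ≤ 5.)

Yes, G is 5-colorable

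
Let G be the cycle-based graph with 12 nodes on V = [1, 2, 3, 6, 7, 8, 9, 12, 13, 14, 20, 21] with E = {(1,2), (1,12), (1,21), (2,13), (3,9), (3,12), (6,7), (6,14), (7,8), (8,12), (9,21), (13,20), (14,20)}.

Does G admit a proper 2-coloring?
Odd cycle [3, 9, 21, 1, 12] needs 3 colors (χ ≥ 3).
Hence χ(G) ≥ 3 > 2, so no proper 2-coloring exists.

No, G is not 2-colorable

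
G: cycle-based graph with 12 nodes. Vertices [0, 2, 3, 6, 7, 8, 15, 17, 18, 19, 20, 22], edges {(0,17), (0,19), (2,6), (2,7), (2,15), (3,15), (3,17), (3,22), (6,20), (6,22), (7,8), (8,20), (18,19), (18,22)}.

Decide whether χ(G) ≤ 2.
No, G is not 2-colorable

Odd cycle [2, 15, 3, 22, 6] needs 3 colors (χ ≥ 3).
Hence χ(G) ≥ 3 > 2, so no proper 2-coloring exists.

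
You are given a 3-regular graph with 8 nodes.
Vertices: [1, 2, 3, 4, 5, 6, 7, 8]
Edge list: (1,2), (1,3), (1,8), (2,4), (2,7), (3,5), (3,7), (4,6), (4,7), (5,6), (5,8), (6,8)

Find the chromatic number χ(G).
Clique number ω(G) = 3 (lower bound: χ ≥ ω).
The clique on [2, 4, 7] has size 3, forcing χ ≥ 3, and the coloring below uses 3 colors, so χ(G) = 3.
A valid 3-coloring: color 1: [1, 5, 7]; color 2: [2, 3, 6]; color 3: [4, 8].

χ(G) = 3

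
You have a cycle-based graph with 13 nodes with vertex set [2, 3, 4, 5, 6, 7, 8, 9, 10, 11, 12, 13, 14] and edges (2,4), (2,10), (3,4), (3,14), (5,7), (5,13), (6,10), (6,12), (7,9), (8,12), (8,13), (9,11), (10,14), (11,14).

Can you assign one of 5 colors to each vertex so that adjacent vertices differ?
A valid 5-coloring: color 1: [4, 5, 6, 8, 9, 14]; color 2: [3, 7, 10, 11, 12, 13]; color 3: [2].
(χ(G) = 3 ≤ 5.)

Yes, G is 5-colorable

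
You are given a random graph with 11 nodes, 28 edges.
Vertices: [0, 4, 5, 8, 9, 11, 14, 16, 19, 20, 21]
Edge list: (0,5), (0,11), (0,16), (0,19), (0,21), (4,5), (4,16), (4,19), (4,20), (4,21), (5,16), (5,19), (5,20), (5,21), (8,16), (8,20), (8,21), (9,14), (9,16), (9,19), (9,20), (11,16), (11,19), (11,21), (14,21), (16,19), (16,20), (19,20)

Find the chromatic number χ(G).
Clique number ω(G) = 5 (lower bound: χ ≥ ω).
The clique on [4, 5, 16, 19, 20] has size 5, forcing χ ≥ 5, and the coloring below uses 5 colors, so χ(G) = 5.
A valid 5-coloring: color 1: [16, 21]; color 2: [8, 14, 19]; color 3: [5, 9, 11]; color 4: [0, 20]; color 5: [4].

χ(G) = 5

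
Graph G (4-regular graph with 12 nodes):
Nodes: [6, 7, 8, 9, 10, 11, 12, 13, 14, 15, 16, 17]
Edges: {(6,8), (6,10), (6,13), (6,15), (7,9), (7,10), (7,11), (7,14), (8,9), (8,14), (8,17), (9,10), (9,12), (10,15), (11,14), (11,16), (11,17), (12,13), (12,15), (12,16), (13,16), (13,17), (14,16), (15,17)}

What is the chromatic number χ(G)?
Clique number ω(G) = 3 (lower bound: χ ≥ ω).
The clique on [6, 10, 15] has size 3, forcing χ ≥ 3, and the coloring below uses 3 colors, so χ(G) = 3.
A valid 3-coloring: color 1: [6, 7, 16, 17]; color 2: [8, 10, 11, 12]; color 3: [9, 13, 14, 15].

χ(G) = 3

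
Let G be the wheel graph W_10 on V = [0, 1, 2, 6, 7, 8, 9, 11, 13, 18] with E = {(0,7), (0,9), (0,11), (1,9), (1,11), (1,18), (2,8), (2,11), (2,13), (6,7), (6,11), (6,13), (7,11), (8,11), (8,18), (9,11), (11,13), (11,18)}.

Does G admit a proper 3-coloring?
No, G is not 3-colorable

Odd cycle [9, 0, 7, 6, 13, 2, 8, 18, 1] needs 3 colors (χ ≥ 3).
Vertex 11 is adjacent to every vertex of [0, 1, 2, 6, 7, 8, 9, 13, 18], which already need 3 colors among themselves, so 11 needs a new color (χ ≥ 4).
Hence χ(G) ≥ 4 > 3, so no proper 3-coloring exists.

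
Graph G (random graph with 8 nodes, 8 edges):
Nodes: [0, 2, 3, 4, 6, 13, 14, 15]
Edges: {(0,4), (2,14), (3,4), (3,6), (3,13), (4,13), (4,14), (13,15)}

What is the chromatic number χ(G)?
χ(G) = 3

Clique number ω(G) = 3 (lower bound: χ ≥ ω).
The clique on [3, 4, 13] has size 3, forcing χ ≥ 3, and the coloring below uses 3 colors, so χ(G) = 3.
A valid 3-coloring: color 1: [2, 4, 6, 15]; color 2: [0, 13, 14]; color 3: [3].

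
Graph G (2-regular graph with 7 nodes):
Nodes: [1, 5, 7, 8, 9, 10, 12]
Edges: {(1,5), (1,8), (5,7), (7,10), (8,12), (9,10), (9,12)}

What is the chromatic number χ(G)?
Clique number ω(G) = 2 (lower bound: χ ≥ ω).
Odd cycle [10, 7, 5, 1, 8, 12, 9] needs 3 colors (χ ≥ 3).
The coloring below uses 3 colors, so χ(G) = 3.
A valid 3-coloring: color 1: [5, 10, 12]; color 2: [1, 7, 9]; color 3: [8].

χ(G) = 3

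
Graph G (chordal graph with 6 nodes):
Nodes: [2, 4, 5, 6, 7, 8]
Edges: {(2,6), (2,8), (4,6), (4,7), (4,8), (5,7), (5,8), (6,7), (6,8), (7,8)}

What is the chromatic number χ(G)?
Clique number ω(G) = 4 (lower bound: χ ≥ ω).
The clique on [4, 6, 7, 8] has size 4, forcing χ ≥ 4, and the coloring below uses 4 colors, so χ(G) = 4.
A valid 4-coloring: color 1: [8]; color 2: [5, 6]; color 3: [2, 7]; color 4: [4].

χ(G) = 4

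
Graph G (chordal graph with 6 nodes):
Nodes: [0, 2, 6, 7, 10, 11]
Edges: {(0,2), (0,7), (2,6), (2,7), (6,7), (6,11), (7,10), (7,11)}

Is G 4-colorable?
Yes, G is 4-colorable

A valid 4-coloring: color 1: [7]; color 2: [2, 10, 11]; color 3: [0, 6].
(χ(G) = 3 ≤ 4.)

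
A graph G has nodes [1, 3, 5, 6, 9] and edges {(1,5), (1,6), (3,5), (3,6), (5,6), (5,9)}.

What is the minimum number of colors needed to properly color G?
χ(G) = 3

Clique number ω(G) = 3 (lower bound: χ ≥ ω).
The clique on [1, 5, 6] has size 3, forcing χ ≥ 3, and the coloring below uses 3 colors, so χ(G) = 3.
A valid 3-coloring: color 1: [5]; color 2: [6, 9]; color 3: [1, 3].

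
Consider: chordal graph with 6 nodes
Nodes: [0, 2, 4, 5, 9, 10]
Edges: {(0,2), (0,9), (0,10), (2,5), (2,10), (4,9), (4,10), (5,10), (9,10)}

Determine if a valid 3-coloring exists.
Yes, G is 3-colorable

A valid 3-coloring: color 1: [10]; color 2: [2, 9]; color 3: [0, 4, 5].
(χ(G) = 3 ≤ 3.)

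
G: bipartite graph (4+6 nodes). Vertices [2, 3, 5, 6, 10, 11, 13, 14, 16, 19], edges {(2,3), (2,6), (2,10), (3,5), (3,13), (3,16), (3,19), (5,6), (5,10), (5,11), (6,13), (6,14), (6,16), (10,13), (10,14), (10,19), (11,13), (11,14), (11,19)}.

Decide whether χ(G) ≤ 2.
A valid 2-coloring: color 1: [3, 6, 10, 11]; color 2: [2, 5, 13, 14, 16, 19].
(χ(G) = 2 ≤ 2.)

Yes, G is 2-colorable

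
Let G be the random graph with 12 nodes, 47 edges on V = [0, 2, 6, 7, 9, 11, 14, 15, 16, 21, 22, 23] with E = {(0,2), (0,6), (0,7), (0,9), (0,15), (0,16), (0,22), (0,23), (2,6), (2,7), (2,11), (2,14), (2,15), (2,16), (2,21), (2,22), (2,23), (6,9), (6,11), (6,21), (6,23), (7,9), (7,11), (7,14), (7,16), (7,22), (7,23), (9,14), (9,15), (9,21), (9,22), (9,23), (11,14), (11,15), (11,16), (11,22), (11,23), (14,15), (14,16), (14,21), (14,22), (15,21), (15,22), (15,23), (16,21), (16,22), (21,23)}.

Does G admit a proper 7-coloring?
Yes, G is 7-colorable

A valid 7-coloring: color 1: [2, 9]; color 2: [0, 14]; color 3: [11, 21]; color 4: [6, 7, 15]; color 5: [22, 23]; color 6: [16].
(χ(G) = 6 ≤ 7.)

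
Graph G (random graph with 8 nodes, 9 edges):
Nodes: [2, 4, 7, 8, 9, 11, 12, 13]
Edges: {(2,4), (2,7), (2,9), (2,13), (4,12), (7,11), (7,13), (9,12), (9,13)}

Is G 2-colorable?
The clique on vertices [2, 9, 13] has size 3 > 2, so it alone needs 3 colors.

No, G is not 2-colorable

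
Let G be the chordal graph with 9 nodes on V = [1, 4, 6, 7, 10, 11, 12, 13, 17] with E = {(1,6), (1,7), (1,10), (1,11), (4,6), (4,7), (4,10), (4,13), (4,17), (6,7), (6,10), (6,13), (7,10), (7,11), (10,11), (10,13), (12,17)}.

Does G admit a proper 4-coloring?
Yes, G is 4-colorable

A valid 4-coloring: color 1: [10, 17]; color 2: [7, 12, 13]; color 3: [1, 4]; color 4: [6, 11].
(χ(G) = 4 ≤ 4.)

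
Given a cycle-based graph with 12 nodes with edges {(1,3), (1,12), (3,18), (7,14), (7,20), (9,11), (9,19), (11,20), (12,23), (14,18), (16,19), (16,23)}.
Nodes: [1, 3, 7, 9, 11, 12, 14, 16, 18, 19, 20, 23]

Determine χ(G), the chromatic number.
Clique number ω(G) = 2 (lower bound: χ ≥ ω).
The graph is bipartite (no odd cycle), so 2 colors suffice: χ(G) = 2.
A valid 2-coloring: color 1: [1, 7, 11, 18, 19, 23]; color 2: [3, 9, 12, 14, 16, 20].

χ(G) = 2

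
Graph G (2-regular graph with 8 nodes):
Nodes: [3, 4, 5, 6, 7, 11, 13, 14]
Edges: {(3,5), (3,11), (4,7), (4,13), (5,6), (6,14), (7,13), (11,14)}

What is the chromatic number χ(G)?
χ(G) = 3

Clique number ω(G) = 3 (lower bound: χ ≥ ω).
The clique on [4, 7, 13] has size 3, forcing χ ≥ 3, and the coloring below uses 3 colors, so χ(G) = 3.
A valid 3-coloring: color 1: [5, 11, 13]; color 2: [3, 4, 14]; color 3: [6, 7].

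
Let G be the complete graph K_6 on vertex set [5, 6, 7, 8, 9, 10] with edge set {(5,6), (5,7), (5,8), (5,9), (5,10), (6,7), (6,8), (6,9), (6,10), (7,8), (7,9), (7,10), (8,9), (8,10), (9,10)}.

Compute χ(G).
χ(G) = 6

Clique number ω(G) = 6 (lower bound: χ ≥ ω).
The clique on [5, 6, 7, 8, 9, 10] has size 6, forcing χ ≥ 6, and the coloring below uses 6 colors, so χ(G) = 6.
A valid 6-coloring: color 1: [8]; color 2: [9]; color 3: [10]; color 4: [5]; color 5: [7]; color 6: [6].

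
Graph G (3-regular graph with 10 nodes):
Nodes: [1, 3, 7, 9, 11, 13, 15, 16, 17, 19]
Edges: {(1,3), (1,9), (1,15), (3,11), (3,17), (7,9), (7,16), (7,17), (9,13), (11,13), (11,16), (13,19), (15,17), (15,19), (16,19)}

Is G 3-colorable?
A valid 3-coloring: color 1: [1, 13, 16, 17]; color 2: [3, 9, 15]; color 3: [7, 11, 19].
(χ(G) = 3 ≤ 3.)

Yes, G is 3-colorable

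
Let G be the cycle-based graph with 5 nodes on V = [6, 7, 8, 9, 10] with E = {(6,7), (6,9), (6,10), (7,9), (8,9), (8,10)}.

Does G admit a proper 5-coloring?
Yes, G is 5-colorable

A valid 5-coloring: color 1: [6, 8]; color 2: [9, 10]; color 3: [7].
(χ(G) = 3 ≤ 5.)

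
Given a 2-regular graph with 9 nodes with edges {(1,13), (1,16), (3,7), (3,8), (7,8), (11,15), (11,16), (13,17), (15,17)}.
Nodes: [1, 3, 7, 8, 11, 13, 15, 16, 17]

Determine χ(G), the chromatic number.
Clique number ω(G) = 3 (lower bound: χ ≥ ω).
The clique on [3, 7, 8] has size 3, forcing χ ≥ 3, and the coloring below uses 3 colors, so χ(G) = 3.
A valid 3-coloring: color 1: [3, 13, 15, 16]; color 2: [1, 7, 11, 17]; color 3: [8].

χ(G) = 3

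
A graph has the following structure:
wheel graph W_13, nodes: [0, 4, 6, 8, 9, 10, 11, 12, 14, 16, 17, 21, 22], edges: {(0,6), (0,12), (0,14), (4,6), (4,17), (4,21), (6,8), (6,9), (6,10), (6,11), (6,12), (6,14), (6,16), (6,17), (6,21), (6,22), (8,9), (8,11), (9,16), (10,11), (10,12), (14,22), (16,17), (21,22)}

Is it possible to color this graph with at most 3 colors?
A valid 3-coloring: color 1: [6]; color 2: [9, 11, 12, 14, 17, 21]; color 3: [0, 4, 8, 10, 16, 22].
(χ(G) = 3 ≤ 3.)

Yes, G is 3-colorable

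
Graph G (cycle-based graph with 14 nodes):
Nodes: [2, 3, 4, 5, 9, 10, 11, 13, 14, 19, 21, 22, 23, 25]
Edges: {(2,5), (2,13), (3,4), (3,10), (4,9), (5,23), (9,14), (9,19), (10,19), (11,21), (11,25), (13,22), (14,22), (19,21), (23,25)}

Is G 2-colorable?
No, G is not 2-colorable

Odd cycle [19, 10, 3, 4, 9] needs 3 colors (χ ≥ 3).
Hence χ(G) ≥ 3 > 2, so no proper 2-coloring exists.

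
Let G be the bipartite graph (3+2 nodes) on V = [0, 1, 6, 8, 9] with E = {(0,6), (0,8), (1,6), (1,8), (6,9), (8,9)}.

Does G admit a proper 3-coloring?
Yes, G is 3-colorable

A valid 3-coloring: color 1: [6, 8]; color 2: [0, 1, 9].
(χ(G) = 2 ≤ 3.)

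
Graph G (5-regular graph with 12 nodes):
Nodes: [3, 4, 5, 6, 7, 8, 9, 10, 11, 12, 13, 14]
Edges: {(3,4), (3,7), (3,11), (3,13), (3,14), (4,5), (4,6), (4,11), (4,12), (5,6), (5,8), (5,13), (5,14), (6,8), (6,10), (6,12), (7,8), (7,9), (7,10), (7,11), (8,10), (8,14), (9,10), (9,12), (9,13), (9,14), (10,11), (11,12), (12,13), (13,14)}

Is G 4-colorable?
Yes, G is 4-colorable

A valid 4-coloring: color 1: [6, 7, 13]; color 2: [4, 8, 9]; color 3: [3, 5, 10, 12]; color 4: [11, 14].
(χ(G) = 4 ≤ 4.)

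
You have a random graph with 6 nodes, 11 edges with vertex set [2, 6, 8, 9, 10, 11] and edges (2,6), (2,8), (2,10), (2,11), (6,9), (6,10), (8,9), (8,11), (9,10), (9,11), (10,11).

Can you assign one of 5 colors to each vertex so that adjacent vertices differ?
A valid 5-coloring: color 1: [2, 9]; color 2: [8, 10]; color 3: [6, 11].
(χ(G) = 3 ≤ 5.)

Yes, G is 5-colorable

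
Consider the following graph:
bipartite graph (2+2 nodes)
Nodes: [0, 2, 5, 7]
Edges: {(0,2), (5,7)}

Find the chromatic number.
Clique number ω(G) = 2 (lower bound: χ ≥ ω).
The graph is bipartite (no odd cycle), so 2 colors suffice: χ(G) = 2.
A valid 2-coloring: color 1: [0, 7]; color 2: [2, 5].

χ(G) = 2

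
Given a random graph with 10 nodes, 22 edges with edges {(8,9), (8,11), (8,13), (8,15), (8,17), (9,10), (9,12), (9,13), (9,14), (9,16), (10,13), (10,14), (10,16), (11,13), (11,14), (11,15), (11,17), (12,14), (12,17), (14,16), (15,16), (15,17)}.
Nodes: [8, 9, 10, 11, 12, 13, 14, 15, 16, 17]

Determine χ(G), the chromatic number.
χ(G) = 4

Clique number ω(G) = 4 (lower bound: χ ≥ ω).
The clique on [9, 10, 14, 16] has size 4, forcing χ ≥ 4, and the coloring below uses 4 colors, so χ(G) = 4.
A valid 4-coloring: color 1: [9, 15]; color 2: [13, 14, 17]; color 3: [8, 10, 12]; color 4: [11, 16].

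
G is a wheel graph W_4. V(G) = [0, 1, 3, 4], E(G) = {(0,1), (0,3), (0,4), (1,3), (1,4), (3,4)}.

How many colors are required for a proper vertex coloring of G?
Clique number ω(G) = 4 (lower bound: χ ≥ ω).
The clique on [0, 1, 3, 4] has size 4, forcing χ ≥ 4, and the coloring below uses 4 colors, so χ(G) = 4.
A valid 4-coloring: color 1: [3]; color 2: [1]; color 3: [4]; color 4: [0].

χ(G) = 4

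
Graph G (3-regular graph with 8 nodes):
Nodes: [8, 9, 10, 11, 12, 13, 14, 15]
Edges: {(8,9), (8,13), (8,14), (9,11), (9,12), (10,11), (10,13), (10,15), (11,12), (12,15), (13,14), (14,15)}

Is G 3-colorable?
A valid 3-coloring: color 1: [8, 10, 12]; color 2: [11, 13, 15]; color 3: [9, 14].
(χ(G) = 3 ≤ 3.)

Yes, G is 3-colorable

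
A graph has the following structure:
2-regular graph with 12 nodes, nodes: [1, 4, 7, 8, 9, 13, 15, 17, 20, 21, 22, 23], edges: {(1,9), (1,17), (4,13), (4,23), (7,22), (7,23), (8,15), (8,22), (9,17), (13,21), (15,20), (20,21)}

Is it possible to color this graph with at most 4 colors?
A valid 4-coloring: color 1: [4, 9, 15, 21, 22]; color 2: [8, 13, 17, 20, 23]; color 3: [1, 7].
(χ(G) = 3 ≤ 4.)

Yes, G is 4-colorable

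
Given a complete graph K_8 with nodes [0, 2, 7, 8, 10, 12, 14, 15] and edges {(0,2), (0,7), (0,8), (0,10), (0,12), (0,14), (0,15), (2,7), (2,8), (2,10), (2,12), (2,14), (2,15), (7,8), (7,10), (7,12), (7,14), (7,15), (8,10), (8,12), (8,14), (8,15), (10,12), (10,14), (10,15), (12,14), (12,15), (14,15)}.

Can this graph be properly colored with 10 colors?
Yes, G is 10-colorable

A valid 10-coloring: color 1: [15]; color 2: [12]; color 3: [10]; color 4: [8]; color 5: [2]; color 6: [14]; color 7: [7]; color 8: [0].
(χ(G) = 8 ≤ 10.)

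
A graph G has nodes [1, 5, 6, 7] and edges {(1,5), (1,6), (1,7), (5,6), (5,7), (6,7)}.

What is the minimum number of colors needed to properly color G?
χ(G) = 4

Clique number ω(G) = 4 (lower bound: χ ≥ ω).
The clique on [1, 5, 6, 7] has size 4, forcing χ ≥ 4, and the coloring below uses 4 colors, so χ(G) = 4.
A valid 4-coloring: color 1: [7]; color 2: [6]; color 3: [5]; color 4: [1].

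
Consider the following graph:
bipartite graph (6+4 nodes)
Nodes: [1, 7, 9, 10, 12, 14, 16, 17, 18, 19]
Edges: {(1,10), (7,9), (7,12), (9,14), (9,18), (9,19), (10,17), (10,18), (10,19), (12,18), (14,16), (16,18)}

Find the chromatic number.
Clique number ω(G) = 2 (lower bound: χ ≥ ω).
The graph is bipartite (no odd cycle), so 2 colors suffice: χ(G) = 2.
A valid 2-coloring: color 1: [1, 7, 14, 17, 18, 19]; color 2: [9, 10, 12, 16].

χ(G) = 2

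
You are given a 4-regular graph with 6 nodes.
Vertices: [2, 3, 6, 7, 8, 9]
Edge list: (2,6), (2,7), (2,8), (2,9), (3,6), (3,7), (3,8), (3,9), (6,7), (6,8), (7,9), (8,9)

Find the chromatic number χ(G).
Clique number ω(G) = 3 (lower bound: χ ≥ ω).
The clique on [2, 8, 9] has size 3, forcing χ ≥ 3, and the coloring below uses 3 colors, so χ(G) = 3.
A valid 3-coloring: color 1: [6, 9]; color 2: [7, 8]; color 3: [2, 3].

χ(G) = 3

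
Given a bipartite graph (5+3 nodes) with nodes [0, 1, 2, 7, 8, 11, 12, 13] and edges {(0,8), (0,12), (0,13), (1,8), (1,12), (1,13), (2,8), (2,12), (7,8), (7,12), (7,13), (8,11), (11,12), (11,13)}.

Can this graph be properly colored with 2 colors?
A valid 2-coloring: color 1: [8, 12, 13]; color 2: [0, 1, 2, 7, 11].
(χ(G) = 2 ≤ 2.)

Yes, G is 2-colorable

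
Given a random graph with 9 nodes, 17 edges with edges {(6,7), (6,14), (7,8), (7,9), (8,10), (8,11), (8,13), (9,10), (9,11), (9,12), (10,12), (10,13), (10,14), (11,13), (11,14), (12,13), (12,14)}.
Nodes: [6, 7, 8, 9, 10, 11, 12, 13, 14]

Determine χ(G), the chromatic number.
Clique number ω(G) = 3 (lower bound: χ ≥ ω).
The clique on [8, 10, 13] has size 3, forcing χ ≥ 3, and the coloring below uses 3 colors, so χ(G) = 3.
A valid 3-coloring: color 1: [7, 10, 11]; color 2: [9, 13, 14]; color 3: [6, 8, 12].

χ(G) = 3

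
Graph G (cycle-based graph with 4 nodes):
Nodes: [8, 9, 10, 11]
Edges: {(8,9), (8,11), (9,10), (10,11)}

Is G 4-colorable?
A valid 4-coloring: color 1: [8, 10]; color 2: [9, 11].
(χ(G) = 2 ≤ 4.)

Yes, G is 4-colorable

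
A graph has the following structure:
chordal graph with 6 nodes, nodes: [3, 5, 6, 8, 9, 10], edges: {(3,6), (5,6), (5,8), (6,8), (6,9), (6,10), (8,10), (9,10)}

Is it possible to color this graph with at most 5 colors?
Yes, G is 5-colorable

A valid 5-coloring: color 1: [6]; color 2: [3, 8, 9]; color 3: [5, 10].
(χ(G) = 3 ≤ 5.)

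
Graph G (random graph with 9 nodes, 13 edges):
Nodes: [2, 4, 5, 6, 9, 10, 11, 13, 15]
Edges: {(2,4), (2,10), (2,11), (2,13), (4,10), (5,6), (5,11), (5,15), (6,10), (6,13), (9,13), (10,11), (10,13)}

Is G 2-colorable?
No, G is not 2-colorable

The clique on vertices [2, 10, 11] has size 3 > 2, so it alone needs 3 colors.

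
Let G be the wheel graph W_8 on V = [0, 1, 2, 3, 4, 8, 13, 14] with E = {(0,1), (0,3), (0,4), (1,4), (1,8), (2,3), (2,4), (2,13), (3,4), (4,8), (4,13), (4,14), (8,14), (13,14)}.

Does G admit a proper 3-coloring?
Odd cycle [8, 1, 0, 3, 2, 13, 14] needs 3 colors (χ ≥ 3).
Vertex 4 is adjacent to every vertex of [0, 1, 2, 3, 8, 13, 14], which already need 3 colors among themselves, so 4 needs a new color (χ ≥ 4).
Hence χ(G) ≥ 4 > 3, so no proper 3-coloring exists.

No, G is not 3-colorable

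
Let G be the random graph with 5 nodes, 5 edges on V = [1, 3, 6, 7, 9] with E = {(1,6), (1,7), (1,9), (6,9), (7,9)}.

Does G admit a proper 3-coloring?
A valid 3-coloring: color 1: [1, 3]; color 2: [9]; color 3: [6, 7].
(χ(G) = 3 ≤ 3.)

Yes, G is 3-colorable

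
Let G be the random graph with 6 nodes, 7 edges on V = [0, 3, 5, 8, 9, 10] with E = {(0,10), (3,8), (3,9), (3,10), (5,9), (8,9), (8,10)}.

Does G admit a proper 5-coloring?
A valid 5-coloring: color 1: [9, 10]; color 2: [0, 5, 8]; color 3: [3].
(χ(G) = 3 ≤ 5.)

Yes, G is 5-colorable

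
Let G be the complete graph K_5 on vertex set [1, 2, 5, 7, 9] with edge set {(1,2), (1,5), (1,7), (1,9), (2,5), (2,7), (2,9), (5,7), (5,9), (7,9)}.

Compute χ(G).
χ(G) = 5

Clique number ω(G) = 5 (lower bound: χ ≥ ω).
The clique on [1, 2, 5, 7, 9] has size 5, forcing χ ≥ 5, and the coloring below uses 5 colors, so χ(G) = 5.
A valid 5-coloring: color 1: [9]; color 2: [5]; color 3: [1]; color 4: [7]; color 5: [2].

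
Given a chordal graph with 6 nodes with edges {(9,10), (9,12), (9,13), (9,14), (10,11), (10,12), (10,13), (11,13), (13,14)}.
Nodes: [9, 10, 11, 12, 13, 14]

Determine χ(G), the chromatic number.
χ(G) = 3

Clique number ω(G) = 3 (lower bound: χ ≥ ω).
The clique on [9, 10, 12] has size 3, forcing χ ≥ 3, and the coloring below uses 3 colors, so χ(G) = 3.
A valid 3-coloring: color 1: [12, 13]; color 2: [9, 11]; color 3: [10, 14].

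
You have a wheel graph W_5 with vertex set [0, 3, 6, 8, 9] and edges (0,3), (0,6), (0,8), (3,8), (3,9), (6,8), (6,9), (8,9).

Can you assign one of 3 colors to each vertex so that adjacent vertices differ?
A valid 3-coloring: color 1: [8]; color 2: [0, 9]; color 3: [3, 6].
(χ(G) = 3 ≤ 3.)

Yes, G is 3-colorable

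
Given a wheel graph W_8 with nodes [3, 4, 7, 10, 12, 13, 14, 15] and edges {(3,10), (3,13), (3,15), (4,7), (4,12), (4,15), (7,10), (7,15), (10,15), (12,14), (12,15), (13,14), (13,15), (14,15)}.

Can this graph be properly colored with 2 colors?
No, G is not 2-colorable

The clique on vertices [3, 10, 15] has size 3 > 2, so it alone needs 3 colors.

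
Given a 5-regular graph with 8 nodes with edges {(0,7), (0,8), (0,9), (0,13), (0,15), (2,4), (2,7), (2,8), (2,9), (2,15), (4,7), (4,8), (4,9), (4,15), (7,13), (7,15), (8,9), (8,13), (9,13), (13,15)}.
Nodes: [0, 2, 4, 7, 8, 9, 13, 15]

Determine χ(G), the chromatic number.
Clique number ω(G) = 4 (lower bound: χ ≥ ω).
The clique on [0, 8, 9, 13] has size 4, forcing χ ≥ 4, and the coloring below uses 4 colors, so χ(G) = 4.
A valid 4-coloring: color 1: [2, 13]; color 2: [8, 15]; color 3: [7, 9]; color 4: [0, 4].

χ(G) = 4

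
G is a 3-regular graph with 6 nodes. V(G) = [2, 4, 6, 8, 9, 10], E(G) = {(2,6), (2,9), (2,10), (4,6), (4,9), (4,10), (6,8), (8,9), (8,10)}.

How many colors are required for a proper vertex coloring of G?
χ(G) = 2

Clique number ω(G) = 2 (lower bound: χ ≥ ω).
The graph is bipartite (no odd cycle), so 2 colors suffice: χ(G) = 2.
A valid 2-coloring: color 1: [2, 4, 8]; color 2: [6, 9, 10].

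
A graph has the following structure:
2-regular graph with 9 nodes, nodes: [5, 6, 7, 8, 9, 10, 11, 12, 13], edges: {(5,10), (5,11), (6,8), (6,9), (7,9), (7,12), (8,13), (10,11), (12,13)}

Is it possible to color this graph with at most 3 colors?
A valid 3-coloring: color 1: [6, 7, 11, 13]; color 2: [8, 9, 10, 12]; color 3: [5].
(χ(G) = 3 ≤ 3.)

Yes, G is 3-colorable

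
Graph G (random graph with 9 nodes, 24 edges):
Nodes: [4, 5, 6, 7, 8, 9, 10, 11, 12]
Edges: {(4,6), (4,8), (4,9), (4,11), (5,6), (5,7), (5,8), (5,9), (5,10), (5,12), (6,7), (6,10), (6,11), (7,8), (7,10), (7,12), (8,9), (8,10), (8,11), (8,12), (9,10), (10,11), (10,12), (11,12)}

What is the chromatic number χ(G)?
Clique number ω(G) = 5 (lower bound: χ ≥ ω).
The clique on [5, 7, 8, 10, 12] has size 5, forcing χ ≥ 5, and the coloring below uses 5 colors, so χ(G) = 5.
A valid 5-coloring: color 1: [6, 8]; color 2: [4, 10]; color 3: [5, 11]; color 4: [7, 9]; color 5: [12].

χ(G) = 5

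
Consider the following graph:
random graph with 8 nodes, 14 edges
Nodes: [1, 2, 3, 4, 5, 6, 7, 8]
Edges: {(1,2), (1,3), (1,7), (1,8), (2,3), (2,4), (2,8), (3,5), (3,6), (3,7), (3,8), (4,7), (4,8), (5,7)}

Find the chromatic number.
χ(G) = 4

Clique number ω(G) = 4 (lower bound: χ ≥ ω).
The clique on [1, 2, 3, 8] has size 4, forcing χ ≥ 4, and the coloring below uses 4 colors, so χ(G) = 4.
A valid 4-coloring: color 1: [3, 4]; color 2: [2, 6, 7]; color 3: [1, 5]; color 4: [8].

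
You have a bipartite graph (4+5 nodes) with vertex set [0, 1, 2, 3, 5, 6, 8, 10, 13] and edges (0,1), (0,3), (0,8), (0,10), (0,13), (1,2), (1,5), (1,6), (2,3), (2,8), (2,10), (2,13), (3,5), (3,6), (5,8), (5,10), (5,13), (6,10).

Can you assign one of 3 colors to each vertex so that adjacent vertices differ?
Yes, G is 3-colorable

A valid 3-coloring: color 1: [0, 2, 5, 6]; color 2: [1, 3, 8, 10, 13].
(χ(G) = 2 ≤ 3.)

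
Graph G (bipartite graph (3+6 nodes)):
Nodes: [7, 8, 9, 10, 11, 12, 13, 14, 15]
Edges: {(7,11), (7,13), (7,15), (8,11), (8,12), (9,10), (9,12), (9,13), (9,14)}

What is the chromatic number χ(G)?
Clique number ω(G) = 2 (lower bound: χ ≥ ω).
The graph is bipartite (no odd cycle), so 2 colors suffice: χ(G) = 2.
A valid 2-coloring: color 1: [7, 8, 9]; color 2: [10, 11, 12, 13, 14, 15].

χ(G) = 2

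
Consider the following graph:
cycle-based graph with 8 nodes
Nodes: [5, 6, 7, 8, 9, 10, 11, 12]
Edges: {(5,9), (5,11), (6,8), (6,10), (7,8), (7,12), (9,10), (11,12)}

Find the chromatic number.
Clique number ω(G) = 2 (lower bound: χ ≥ ω).
The graph is bipartite (no odd cycle), so 2 colors suffice: χ(G) = 2.
A valid 2-coloring: color 1: [6, 7, 9, 11]; color 2: [5, 8, 10, 12].

χ(G) = 2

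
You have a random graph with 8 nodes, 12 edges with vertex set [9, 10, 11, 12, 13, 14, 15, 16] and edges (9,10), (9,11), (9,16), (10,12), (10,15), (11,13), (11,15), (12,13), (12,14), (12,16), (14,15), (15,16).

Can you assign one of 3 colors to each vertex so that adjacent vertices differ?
Yes, G is 3-colorable

A valid 3-coloring: color 1: [9, 12, 15]; color 2: [10, 11, 14, 16]; color 3: [13].
(χ(G) = 3 ≤ 3.)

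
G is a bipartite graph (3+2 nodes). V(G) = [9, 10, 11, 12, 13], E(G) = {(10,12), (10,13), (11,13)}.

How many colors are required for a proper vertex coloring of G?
Clique number ω(G) = 2 (lower bound: χ ≥ ω).
The graph is bipartite (no odd cycle), so 2 colors suffice: χ(G) = 2.
A valid 2-coloring: color 1: [9, 10, 11]; color 2: [12, 13].

χ(G) = 2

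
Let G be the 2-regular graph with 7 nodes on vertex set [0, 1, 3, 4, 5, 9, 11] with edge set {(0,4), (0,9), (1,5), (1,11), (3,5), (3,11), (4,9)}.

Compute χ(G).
χ(G) = 3

Clique number ω(G) = 3 (lower bound: χ ≥ ω).
The clique on [0, 4, 9] has size 3, forcing χ ≥ 3, and the coloring below uses 3 colors, so χ(G) = 3.
A valid 3-coloring: color 1: [4, 5, 11]; color 2: [0, 1, 3]; color 3: [9].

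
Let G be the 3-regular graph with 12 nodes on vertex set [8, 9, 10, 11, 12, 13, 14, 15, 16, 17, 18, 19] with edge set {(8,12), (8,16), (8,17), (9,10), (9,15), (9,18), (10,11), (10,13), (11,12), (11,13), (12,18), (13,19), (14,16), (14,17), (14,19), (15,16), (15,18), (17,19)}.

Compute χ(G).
Clique number ω(G) = 3 (lower bound: χ ≥ ω).
The clique on [9, 15, 18] has size 3, forcing χ ≥ 3, and the coloring below uses 3 colors, so χ(G) = 3.
A valid 3-coloring: color 1: [9, 12, 13, 16, 17]; color 2: [8, 11, 18, 19]; color 3: [10, 14, 15].

χ(G) = 3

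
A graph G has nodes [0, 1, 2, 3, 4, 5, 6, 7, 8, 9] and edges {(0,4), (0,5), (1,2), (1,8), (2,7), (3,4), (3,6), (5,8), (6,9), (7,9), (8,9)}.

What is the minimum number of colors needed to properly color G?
Clique number ω(G) = 2 (lower bound: χ ≥ ω).
Odd cycle [7, 2, 1, 8, 9] needs 3 colors (χ ≥ 3).
The coloring below uses 3 colors, so χ(G) = 3.
A valid 3-coloring: color 1: [2, 3, 5, 9]; color 2: [4, 6, 7, 8]; color 3: [0, 1].

χ(G) = 3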